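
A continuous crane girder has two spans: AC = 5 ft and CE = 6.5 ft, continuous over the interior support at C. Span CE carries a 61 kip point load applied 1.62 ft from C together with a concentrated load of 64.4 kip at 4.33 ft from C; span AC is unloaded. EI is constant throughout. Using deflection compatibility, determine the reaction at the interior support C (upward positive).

Insert a hinge at C; M_C is the redundant, and each span becomes simply supported.
Rotations at C on the released spans (each span's end-slope, ×1/EI):
  span CE: point load 61 at a = 1.62: Pab(L + b)/(6LEI) = 140.7/EI
  span CE: point load 64.4 at a = 4.33: Pab(L + b)/(6LEI) = 134.5/EI
  relative rotation θ_0 = (0 + 275.2)/EI = 275.2/EI
A unit hogging moment at C produces rotation L₁/(3EI) + L₂/(3EI) = 3.833/EI.
Slope continuity at C: θ_0 = M_C·3.833/EI, so M_C = 275.2/3.833 = 71.8 kip·ft (hogging).
Span AC, ΣM about A with M_C applied at C: R_C^{AC}·5 = 0 + 71.8, so R_C^{AC} = 14.36 kip and R_A = 0 − 14.36 = -14.36 kip.
Span CE, ΣM about E: R_C^{CE}·6.5 = 437.4 + 71.8, so R_C^{CE} = 78.34 kip and R_E = 125.4 − 78.34 = 47.06 kip.
R_C = 14.36 + 78.34 = 92.7 kip.

R_C = 92.7 kip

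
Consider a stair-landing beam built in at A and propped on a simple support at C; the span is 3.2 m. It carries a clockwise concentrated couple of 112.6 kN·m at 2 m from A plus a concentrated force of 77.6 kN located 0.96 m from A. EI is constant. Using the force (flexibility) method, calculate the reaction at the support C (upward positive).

R_C = 54.79 kN

Choose R_C as the redundant. The primary structure is the cantilever fixed at A.
Primary-structure tip deflection at C by superposition:
  clockwise couple 112.6 at a = 2: M₀a(2L − a)/(2EI) = 495.4/EI
  point load 77.6 at a = 0.96: Pa²(3L − a)/(6EI) = 103/EI
  δ_0 = 598.4/EI
Flexibility coefficient — unit upward force at C: δ_{CC} = L³/(3EI) = 10.92/EI.
The prop prevents deflection at C: R_C = δ_0/δ_{CC} = 598.4/10.92 = 54.79 kN.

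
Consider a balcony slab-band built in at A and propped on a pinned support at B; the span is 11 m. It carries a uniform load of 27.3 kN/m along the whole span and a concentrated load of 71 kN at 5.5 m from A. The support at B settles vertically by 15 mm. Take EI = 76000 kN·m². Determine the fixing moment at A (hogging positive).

M_A = 587.6 kN·m

Take the reaction at B as the redundant and release it; the primary structure is a cantilever fixed at A.
Deflection at B on the released cantilever, summing each load's contribution:
  UDL 27.3: wL⁴/(8EI) = 49962/EI
  point load 71 at a = 5.5: Pa²(3L − a)/(6EI) = 9844/EI
  δ_0 = 59806/EI
Tip deflection under a unit load at B: L³/(3EI) = 443.7/EI.
With EI = 76000 kN·m²: δ_0 = 0.78692 m and δ_{BB} = 0.005838 m/kN.
Compatibility — the beam at B must follow the support down by 0.015 m: δ_0 − R_B·δ_{BB} = 0.015, so R_B = (0.78692 − 0.015)/0.005838 = 132.2 kN.
Moment equilibrium about A: M_A = Σ(load moments about A) − R_B·L = 2042 − 132.2×11 = 587.6 kN·m.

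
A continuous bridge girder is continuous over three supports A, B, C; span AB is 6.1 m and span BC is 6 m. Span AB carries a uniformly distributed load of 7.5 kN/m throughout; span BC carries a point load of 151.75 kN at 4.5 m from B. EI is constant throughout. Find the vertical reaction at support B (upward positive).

R_B = 84.12 kN

Insert a hinge at B; M_B is the redundant, and each span becomes simply supported.
Rotations at B on the released spans (each span's end-slope, ×1/EI):
  span AB: UDL 7.5: wL³/(24EI) = 70.93/EI
  span BC: point load 151.75 at a = 4.5: Pab(L + b)/(6LEI) = 213.4/EI
  relative rotation θ_0 = (70.93 + 213.4)/EI = 284.3/EI
A unit hogging moment at B produces rotation L₁/(3EI) + L₂/(3EI) = 4.033/EI.
Compatibility: M_B·(L₁+L₂)/(3EI) = θ_0, giving M_B = 70.5 kN·m (hogging).
Span AB, ΣM about A with M_B applied at B: R_B^{AB}·6.1 = 139.5 + 70.5, so R_B^{AB} = 34.43 kN and R_A = 45.75 − 34.43 = 11.32 kN.
Span BC, ΣM about C: R_B^{BC}·6 = 227.6 + 70.5, so R_B^{BC} = 49.69 kN and R_C = 151.8 − 49.69 = 102.1 kN.
R_B = 34.43 + 49.69 = 84.12 kN.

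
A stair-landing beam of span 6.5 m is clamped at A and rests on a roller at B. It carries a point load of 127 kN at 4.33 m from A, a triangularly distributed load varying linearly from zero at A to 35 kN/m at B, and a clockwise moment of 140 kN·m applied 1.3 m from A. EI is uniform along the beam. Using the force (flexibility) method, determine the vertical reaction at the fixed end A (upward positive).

R_A = 100.8 kN

Remove the prop at B; the released (primary) structure is a cantilever built in at A.
Free-end deflection of the primary structure under the applied loading (downward +):
  point load 127 at a = 4.33: Pa²(3L − a)/(6EI) = 6020/EI
  triangular load, peak 35 at the free end: 11w₀L⁴/(120EI) = 5727/EI
  clockwise couple 140 at a = 1.3: M₀a(2L − a)/(2EI) = 1065/EI
  δ_0 = 12812/EI
Flexibility coefficient — unit upward force at B: δ_{BB} = L³/(3EI) = 91.54/EI.
Compatibility at B: δ_0 − R_B·δ_{BB} = 0, so R_B = 12812/91.54 = 140 kN.
Vertical equilibrium: R_A = ΣP − R_B = 240.8 − 140 = 100.8 kN.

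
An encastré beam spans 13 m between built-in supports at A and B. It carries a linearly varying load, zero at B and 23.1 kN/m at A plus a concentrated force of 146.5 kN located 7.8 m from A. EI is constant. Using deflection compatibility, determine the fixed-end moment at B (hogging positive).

M_B = 404.4 kN·m

Release both end moments; the primary structure is a simply-supported span AB with redundants M_A and M_B.
Simple-span end rotations at A and B under the given loads:
  at A: triangular load, peak 23.1: w₀L³/(45EI) = 1128/EI
  at B: triangular load, peak 23.1: 7w₀L³/(360EI) = 986.8/EI
  at A: point load 146.5 at a = 7.8: Pab(L + b)/(6LEI) = 1386/EI
  at B: point load 146.5 at a = 7.8: Pab(L + a)/(6LEI) = 1585/EI
  θ_A0 = 2514/EI,  θ_B0 = 2571/EI
Flexibility coefficients: a unit moment at one end gives L/(3EI) there and L/(6EI) at the far end, so f₁₁ = f₂₂ = 4.333/EI and f₁₂ = f₂₁ = 2.167/EI.
Compatibility — zero rotation at each built-in end:
  4.333 M_A + 2.167 M_B = 2514
  2.167 M_A + 4.333 M_B = 2571
Solving the pair gives M_A = 378 kN·m and M_B = 404.4 kN·m (hogging).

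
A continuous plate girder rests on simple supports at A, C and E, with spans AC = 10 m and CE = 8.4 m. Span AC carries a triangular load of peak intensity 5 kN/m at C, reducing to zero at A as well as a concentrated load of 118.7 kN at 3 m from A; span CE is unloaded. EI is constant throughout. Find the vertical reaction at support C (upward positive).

Release continuity at C by inserting a hinge; the redundant is the internal moment M_C. The primary structure is two simply-supported spans AC and CE.
End slopes at the hinge C, treating each span as simply supported:
  span AC: triangular load, peak 5: w₀L³/(45EI) = 111.1/EI
  span AC: point load 118.7 at a = 3: Pab(L + a)/(6LEI) = 540.1/EI
  relative rotation θ_0 = (651.2 + 0)/EI = 651.2/EI
A unit hogging moment at C produces rotation L₁/(3EI) + L₂/(3EI) = 6.133/EI.
Slope continuity at C: θ_0 = M_C·6.133/EI, so M_C = 651.2/6.133 = 106.2 kN·m (hogging).
Span AC, ΣM about A with M_C applied at C: R_C^{AC}·10 = 522.8 + 106.2, so R_C^{AC} = 62.89 kN and R_A = 143.7 − 62.89 = 80.81 kN.
Span CE, ΣM about E: R_C^{CE}·8.4 = 0 + 106.2, so R_C^{CE} = 12.64 kN and R_E = 0 − 12.64 = -12.64 kN.
R_C = 62.89 + 12.64 = 75.53 kN.

R_C = 75.53 kN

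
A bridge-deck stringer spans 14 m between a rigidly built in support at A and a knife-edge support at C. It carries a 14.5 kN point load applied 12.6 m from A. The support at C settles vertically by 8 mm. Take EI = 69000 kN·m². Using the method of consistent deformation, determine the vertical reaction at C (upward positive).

R_C = 11.73 kN

Take the reaction at C as the redundant and release it; the primary structure is a cantilever fixed at A.
Primary-structure tip deflection at C by superposition:
  point load 14.5 at a = 12.6: Pa²(3L − a)/(6EI) = 11280/EI
Flexibility coefficient — unit upward force at C: δ_{CC} = L³/(3EI) = 914.7/EI.
With EI = 69000 kN·m²: δ_0 = 0.16348 m and δ_{CC} = 0.013256 m/kN.
Compatibility — the beam at C must follow the support down by 0.008 m: δ_0 − R_C·δ_{CC} = 0.008, so R_C = (0.16348 − 0.008)/0.013256 = 11.73 kN.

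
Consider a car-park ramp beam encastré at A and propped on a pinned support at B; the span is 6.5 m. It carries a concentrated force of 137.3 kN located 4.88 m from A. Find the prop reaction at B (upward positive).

R_B = 87.03 kN

Take the reaction at B as the redundant and release it; the primary structure is a cantilever fixed at A.
Free-end deflection of the primary structure under the applied loading (downward +):
  point load 137.3 at a = 4.88: Pa²(3L − a)/(6EI) = 7967/EI
Flexibility coefficient — unit upward force at B: δ_{BB} = L³/(3EI) = 91.54/EI.
The prop prevents deflection at B: R_B = δ_0/δ_{BB} = 7967/91.54 = 87.03 kN.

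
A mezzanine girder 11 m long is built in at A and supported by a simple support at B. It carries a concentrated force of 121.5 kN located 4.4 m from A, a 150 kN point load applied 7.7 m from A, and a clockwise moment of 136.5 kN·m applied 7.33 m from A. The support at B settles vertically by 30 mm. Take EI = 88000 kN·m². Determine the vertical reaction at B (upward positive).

R_B = 120.4 kN

Take the reaction at B as the redundant and release it; the primary structure is a cantilever fixed at A.
Primary-structure tip deflection at B by superposition:
  point load 121.5 at a = 4.4: Pa²(3L − a)/(6EI) = 11212/EI
  point load 150 at a = 7.7: Pa²(3L − a)/(6EI) = 37501/EI
  clockwise couple 136.5 at a = 7.33: M₀a(2L − a)/(2EI) = 7339/EI
  δ_0 = 56052/EI
Flexibility coefficient — unit upward force at B: δ_{BB} = L³/(3EI) = 443.7/EI.
With EI = 88000 kN·m²: δ_0 = 0.63696 m and δ_{BB} = 0.005042 m/kN.
Compatibility — the beam at B must follow the support down by 0.03 m: δ_0 − R_B·δ_{BB} = 0.03, so R_B = (0.63696 − 0.03)/0.005042 = 120.4 kN.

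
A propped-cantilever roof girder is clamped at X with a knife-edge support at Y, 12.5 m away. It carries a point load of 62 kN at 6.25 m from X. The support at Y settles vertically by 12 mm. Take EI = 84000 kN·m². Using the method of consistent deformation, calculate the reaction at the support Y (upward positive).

R_Y = 17.83 kN

Release the roller at Y. Primary structure: cantilever fixed at X.
Deflection at Y on the released cantilever, summing each load's contribution:
  point load 62 at a = 6.25: Pa²(3L − a)/(6EI) = 12614/EI
Tip deflection under a unit load at Y: L³/(3EI) = 651/EI.
With EI = 84000 kN·m²: δ_0 = 0.15017 m and δ_{YY} = 0.00775 m/kN.
Compatibility — the beam at Y must follow the support down by 0.012 m: δ_0 − R_Y·δ_{YY} = 0.012, so R_Y = (0.15017 − 0.012)/0.00775 = 17.83 kN.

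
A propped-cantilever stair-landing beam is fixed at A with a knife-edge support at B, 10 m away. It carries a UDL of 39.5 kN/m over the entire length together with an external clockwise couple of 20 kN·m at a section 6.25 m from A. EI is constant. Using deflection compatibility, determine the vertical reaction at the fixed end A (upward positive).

R_A = 244.3 kN

Release the roller at B. Primary structure: cantilever fixed at A.
Free-end deflection of the primary structure under the applied loading (downward +):
  UDL 39.5: wL⁴/(8EI) = 49375/EI
  clockwise couple 20 at a = 6.25: M₀a(2L − a)/(2EI) = 859.4/EI
  δ_0 = 50234/EI
Tip deflection under a unit load at B: L³/(3EI) = 333.3/EI.
Compatibility at B: δ_0 − R_B·δ_{BB} = 0, so R_B = 50234/333.3 = 150.7 kN.
Vertical equilibrium: R_A = ΣP − R_B = 395 − 150.7 = 244.3 kN.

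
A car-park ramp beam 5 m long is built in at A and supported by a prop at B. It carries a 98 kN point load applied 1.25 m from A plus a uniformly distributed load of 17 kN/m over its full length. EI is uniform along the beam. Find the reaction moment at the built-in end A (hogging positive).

Choose R_B as the redundant. The primary structure is the cantilever fixed at A.
Free-end deflection of the primary structure under the applied loading (downward +):
  point load 98 at a = 1.25: Pa²(3L − a)/(6EI) = 350.9/EI
  UDL 17: wL⁴/(8EI) = 1328/EI
  δ_0 = 1679/EI
Flexibility coefficient — unit upward force at B: δ_{BB} = L³/(3EI) = 41.67/EI.
Compatibility at B: δ_0 − R_B·δ_{BB} = 0, so R_B = 1679/41.67 = 40.3 kN.
Moment equilibrium about A: M_A = Σ(load moments about A) − R_B·L = 335 − 40.3×5 = 133.5 kN·m.

M_A = 133.5 kN·m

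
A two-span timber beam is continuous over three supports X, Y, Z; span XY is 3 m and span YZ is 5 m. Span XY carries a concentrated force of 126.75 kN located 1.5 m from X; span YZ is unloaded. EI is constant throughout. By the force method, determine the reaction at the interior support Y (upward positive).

Release continuity at Y by inserting a hinge; the redundant is the internal moment M_Y. The primary structure is two simply-supported spans XY and YZ.
Discontinuity in slope at Y on the released structure — sum the simple-span end rotations:
  span XY: point load 126.75 at a = 1.5: Pab(L + a)/(6LEI) = 71.3/EI
  relative rotation θ_0 = (71.3 + 0)/EI = 71.3/EI
A unit hogging moment at Y produces rotation L₁/(3EI) + L₂/(3EI) = 2.667/EI.
Compatibility: M_Y·(L₁+L₂)/(3EI) = θ_0, giving M_Y = 26.74 kN·m (hogging).
Span XY, ΣM about X with M_Y applied at Y: R_Y^{XY}·3 = 190.1 + 26.74, so R_Y^{XY} = 72.29 kN and R_X = 126.8 − 72.29 = 54.46 kN.
Span YZ, ΣM about Z: R_Y^{YZ}·5 = 0 + 26.74, so R_Y^{YZ} = 5.347 kN and R_Z = 0 − 5.347 = -5.347 kN.
R_Y = 72.29 + 5.347 = 77.63 kN.

R_Y = 77.63 kN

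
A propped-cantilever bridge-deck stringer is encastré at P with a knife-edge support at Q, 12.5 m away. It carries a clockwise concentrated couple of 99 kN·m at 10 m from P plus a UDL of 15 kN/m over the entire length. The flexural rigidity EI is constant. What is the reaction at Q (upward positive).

Choose R_Q as the redundant. The primary structure is the cantilever fixed at P.
Primary-structure tip deflection at Q by superposition:
  clockwise couple 99 at a = 10: M₀a(2L − a)/(2EI) = 7425/EI
  UDL 15: wL⁴/(8EI) = 45776/EI
  δ_0 = 53201/EI
Tip deflection under a unit load at Q: L³/(3EI) = 651/EI.
The prop prevents deflection at Q: R_Q = δ_0/δ_{QQ} = 53201/651 = 81.72 kN.

R_Q = 81.72 kN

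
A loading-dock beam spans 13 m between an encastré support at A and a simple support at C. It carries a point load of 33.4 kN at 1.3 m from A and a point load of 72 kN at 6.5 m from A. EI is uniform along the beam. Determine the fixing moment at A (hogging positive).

M_A = 212.6 kN·m

Release the roller at C. Primary structure: cantilever fixed at A.
Primary-structure tip deflection at C by superposition:
  point load 33.4 at a = 1.3: Pa²(3L − a)/(6EI) = 354.7/EI
  point load 72 at a = 6.5: Pa²(3L − a)/(6EI) = 16478/EI
  δ_0 = 16832/EI
Flexibility coefficient — unit upward force at C: δ_{CC} = L³/(3EI) = 732.3/EI.
Compatibility at C: δ_0 − R_C·δ_{CC} = 0, so R_C = 16832/732.3 = 22.98 kN.
Moment equilibrium about A: M_A = Σ(load moments about A) − R_C·L = 511.4 − 22.98×13 = 212.6 kN·m.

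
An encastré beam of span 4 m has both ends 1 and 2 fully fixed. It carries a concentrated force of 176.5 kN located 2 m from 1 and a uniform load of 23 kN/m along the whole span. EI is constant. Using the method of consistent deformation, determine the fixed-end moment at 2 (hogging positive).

M_2 = 118.9 kN·m

Take the two fixed-end moments M_1, M_2 as redundants; the released structure is the simple span 12.
Simple-span end rotations at 1 and 2 under the given loads:
  at 1: point load 176.5 at a = 2: Pab(L + b)/(6LEI) = 176.5/EI
  at 2: point load 176.5 at a = 2: Pab(L + a)/(6LEI) = 176.5/EI
  at 1: UDL 23: wL³/(24EI) = 61.33/EI
  at 2: UDL 23: wL³/(24EI) = 61.33/EI
  θ_10 = 237.8/EI,  θ_20 = 237.8/EI
Flexibility coefficients: a unit moment at one end gives L/(3EI) there and L/(6EI) at the far end, so f₁₁ = f₂₂ = 1.333/EI and f₁₂ = f₂₁ = 0.6667/EI.
Compatibility — zero rotation at each built-in end:
  1.333 M_1 + 0.6667 M_2 = 237.8
  0.6667 M_1 + 1.333 M_2 = 237.8
Solving the pair gives M_1 = 118.9 kN·m and M_2 = 118.9 kN·m (hogging).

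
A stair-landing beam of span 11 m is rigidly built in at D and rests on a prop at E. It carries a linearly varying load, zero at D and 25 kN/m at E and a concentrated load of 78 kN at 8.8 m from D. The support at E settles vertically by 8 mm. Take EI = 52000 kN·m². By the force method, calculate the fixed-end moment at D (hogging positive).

M_D = 269.1 kN·m

Choose R_E as the redundant. The primary structure is the cantilever fixed at D.
Downward deflection at the released point E due to the loads:
  triangular load, peak 25 at the free end: 11w₀L⁴/(120EI) = 33552/EI
  point load 78 at a = 8.8: Pa²(3L − a)/(6EI) = 24363/EI
  δ_0 = 57915/EI
Tip deflection under a unit load at E: L³/(3EI) = 443.7/EI.
With EI = 52000 kN·m²: δ_0 = 1.1137 m and δ_{EE} = 0.008532 m/kN.
Compatibility — the beam at E must follow the support down by 0.008 m: δ_0 − R_E·δ_{EE} = 0.008, so R_E = (1.1137 − 0.008)/0.008532 = 129.6 kN.
Moment equilibrium about D: M_D = Σ(load moments about D) − R_E·L = 1695 − 129.6×11 = 269.1 kN·m.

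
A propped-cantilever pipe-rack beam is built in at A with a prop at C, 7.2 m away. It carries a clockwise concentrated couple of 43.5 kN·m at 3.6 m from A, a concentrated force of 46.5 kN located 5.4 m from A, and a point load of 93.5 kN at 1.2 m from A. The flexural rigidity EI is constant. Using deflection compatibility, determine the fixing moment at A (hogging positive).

M_A = 119.5 kN·m

Release the roller at C. Primary structure: cantilever fixed at A.
Primary-structure tip deflection at C by superposition:
  clockwise couple 43.5 at a = 3.6: M₀a(2L − a)/(2EI) = 845.6/EI
  point load 46.5 at a = 5.4: Pa²(3L − a)/(6EI) = 3661/EI
  point load 93.5 at a = 1.2: Pa²(3L − a)/(6EI) = 457.8/EI
  δ_0 = 4964/EI
Flexibility coefficient — unit upward force at C: δ_{CC} = L³/(3EI) = 124.4/EI.
Compatibility at C: δ_0 − R_C·δ_{CC} = 0, so R_C = 4964/124.4 = 39.9 kN.
Moment equilibrium about A: M_A = Σ(load moments about A) − R_C·L = 406.8 − 39.9×7.2 = 119.5 kN·m.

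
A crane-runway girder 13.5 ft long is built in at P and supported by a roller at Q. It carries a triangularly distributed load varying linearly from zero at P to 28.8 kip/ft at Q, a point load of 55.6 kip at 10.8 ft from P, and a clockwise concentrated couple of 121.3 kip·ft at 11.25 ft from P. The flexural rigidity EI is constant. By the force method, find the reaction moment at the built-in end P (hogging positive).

M_P = 322.6 kip·ft

Choose R_Q as the redundant. The primary structure is the cantilever fixed at P.
Downward deflection at the released point Q due to the loads:
  triangular load, peak 28.8 at the free end: 11w₀L⁴/(120EI) = 87688/EI
  point load 55.6 at a = 10.8: Pa²(3L − a)/(6EI) = 32102/EI
  clockwise couple 121.3 at a = 11.25: M₀a(2L − a)/(2EI) = 10746/EI
  δ_0 = 130536/EI
Tip deflection under a unit load at Q: L³/(3EI) = 820.1/EI.
Compatibility at Q: δ_0 − R_Q·δ_{QQ} = 0, so R_Q = 130536/820.1 = 159.2 kip.
Moment equilibrium about P: M_P = Σ(load moments about P) − R_Q·L = 2471 − 159.2×13.5 = 322.6 kip·ft.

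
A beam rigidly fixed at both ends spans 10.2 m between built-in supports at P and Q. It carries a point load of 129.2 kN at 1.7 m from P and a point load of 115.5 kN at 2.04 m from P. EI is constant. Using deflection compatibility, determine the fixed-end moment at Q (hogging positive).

M_Q = 68.2 kN·m

Release both end moments; the primary structure is a simply-supported span PQ with redundants M_P and M_Q.
End rotations of the released simple span under the applied load (×1/EI):
  at P: point load 129.2 at a = 1.7: Pab(L + b)/(6LEI) = 570.5/EI
  at Q: point load 129.2 at a = 1.7: Pab(L + a)/(6LEI) = 363/EI
  at P: point load 115.5 at a = 2.04: Pab(L + b)/(6LEI) = 576.8/EI
  at Q: point load 115.5 at a = 2.04: Pab(L + a)/(6LEI) = 384.5/EI
  θ_P0 = 1147/EI,  θ_Q0 = 747.5/EI
Flexibility coefficients: a unit moment at one end gives L/(3EI) there and L/(6EI) at the far end, so f₁₁ = f₂₂ = 3.4/EI and f₁₂ = f₂₁ = 1.7/EI.
Compatibility — zero rotation at each built-in end:
  3.4 M_P + 1.7 M_Q = 1147
  1.7 M_P + 3.4 M_Q = 747.5
Solving the pair gives M_P = 303.3 kN·m and M_Q = 68.2 kN·m (hogging).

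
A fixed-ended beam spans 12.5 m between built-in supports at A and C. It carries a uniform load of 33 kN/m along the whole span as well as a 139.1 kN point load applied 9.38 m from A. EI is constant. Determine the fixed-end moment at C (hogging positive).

M_C = 674.1 kN·m

Release both end moments; the primary structure is a simply-supported span AC with redundants M_A and M_C.
End rotations of the released simple span under the applied load (×1/EI):
  at A: UDL 33: wL³/(24EI) = 2686/EI
  at C: UDL 33: wL³/(24EI) = 2686/EI
  at A: point load 139.1 at a = 9.38: Pab(L + b)/(6LEI) = 847.8/EI
  at C: point load 139.1 at a = 9.38: Pab(L + a)/(6LEI) = 1188/EI
  θ_A0 = 3533/EI,  θ_C0 = 3873/EI
Flexibility coefficients: a unit moment at one end gives L/(3EI) there and L/(6EI) at the far end, so f₁₁ = f₂₂ = 4.167/EI and f₁₂ = f₂₁ = 2.083/EI.
Compatibility — zero rotation at each built-in end:
  4.167 M_A + 2.083 M_C = 3533
  2.083 M_A + 4.167 M_C = 3873
Solving the pair gives M_A = 511 kN·m and M_C = 674.1 kN·m (hogging).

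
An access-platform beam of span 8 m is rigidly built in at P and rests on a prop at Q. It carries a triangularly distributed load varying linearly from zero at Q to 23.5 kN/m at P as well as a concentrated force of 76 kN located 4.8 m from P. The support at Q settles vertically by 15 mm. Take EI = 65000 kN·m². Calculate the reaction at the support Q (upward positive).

Remove the prop at Q; the released (primary) structure is a cantilever built in at P.
Primary-structure tip deflection at Q by superposition:
  triangular load, peak 23.5 at the fixed end: w₀L⁴/(30EI) = 3209/EI
  point load 76 at a = 4.8: Pa²(3L − a)/(6EI) = 5603/EI
  δ_0 = 8812/EI
Flexibility coefficient — unit upward force at Q: δ_{QQ} = L³/(3EI) = 170.7/EI.
With EI = 65000 kN·m²: δ_0 = 0.13557 m and δ_{QQ} = 0.002626 m/kN.
Compatibility — the beam at Q must follow the support down by 0.015 m: δ_0 − R_Q·δ_{QQ} = 0.015, so R_Q = (0.13557 − 0.015)/0.002626 = 45.92 kN.

R_Q = 45.92 kN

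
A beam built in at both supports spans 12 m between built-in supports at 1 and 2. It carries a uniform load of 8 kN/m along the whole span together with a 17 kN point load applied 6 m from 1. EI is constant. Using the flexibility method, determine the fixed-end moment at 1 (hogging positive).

Release both end moments; the primary structure is a simply-supported span 12 with redundants M_1 and M_2.
End rotations of the released simple span under the applied load (×1/EI):
  at 1: UDL 8: wL³/(24EI) = 576/EI
  at 2: UDL 8: wL³/(24EI) = 576/EI
  at 1: point load 17 at a = 6: Pab(L + b)/(6LEI) = 153/EI
  at 2: point load 17 at a = 6: Pab(L + a)/(6LEI) = 153/EI
  θ_10 = 729/EI,  θ_20 = 729/EI
Flexibility coefficients: a unit moment at one end gives L/(3EI) there and L/(6EI) at the far end, so f₁₁ = f₂₂ = 4/EI and f₁₂ = f₂₁ = 2/EI.
Compatibility — zero rotation at each built-in end:
  4 M_1 + 2 M_2 = 729
  2 M_1 + 4 M_2 = 729
Solving the pair gives M_1 = 121.5 kN·m and M_2 = 121.5 kN·m (hogging).

M_1 = 121.5 kN·m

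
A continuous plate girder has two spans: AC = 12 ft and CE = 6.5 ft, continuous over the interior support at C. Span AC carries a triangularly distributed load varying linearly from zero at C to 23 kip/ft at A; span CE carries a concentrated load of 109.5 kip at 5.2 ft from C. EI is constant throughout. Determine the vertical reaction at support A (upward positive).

R_A = 79.56 kip

Take M_C as the redundant. Released structure: two simple spans AC and CE with a hinge at C.
End slopes at the hinge C, treating each span as simply supported:
  span AC: triangular load, peak 23: 7w₀L³/(360EI) = 772.8/EI
  span CE: point load 109.5 at a = 5.2: Pab(L + b)/(6LEI) = 148/EI
  relative rotation θ_0 = (772.8 + 148)/EI = 920.8/EI
A unit hogging moment at C produces rotation L₁/(3EI) + L₂/(3EI) = 6.167/EI.
Compatibility: M_C·(L₁+L₂)/(3EI) = θ_0, giving M_C = 149.3 kip·ft (hogging).
Span AC, ΣM about A with M_C applied at C: R_C^{AC}·12 = 552 + 149.3, so R_C^{AC} = 58.44 kip and R_A = 138 − 58.44 = 79.56 kip.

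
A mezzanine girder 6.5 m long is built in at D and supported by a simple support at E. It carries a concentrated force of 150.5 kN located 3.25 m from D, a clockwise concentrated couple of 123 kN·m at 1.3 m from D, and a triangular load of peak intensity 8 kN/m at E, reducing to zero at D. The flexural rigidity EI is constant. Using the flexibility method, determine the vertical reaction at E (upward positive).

Remove the prop at E; the released (primary) structure is a cantilever built in at D.
Deflection at E on the released cantilever, summing each load's contribution:
  point load 150.5 at a = 3.25: Pa²(3L − a)/(6EI) = 4305/EI
  clockwise couple 123 at a = 1.3: M₀a(2L − a)/(2EI) = 935.4/EI
  triangular load, peak 8 at the free end: 11w₀L⁴/(120EI) = 1309/EI
  δ_0 = 6550/EI
Flexibility coefficient — unit upward force at E: δ_{EE} = L³/(3EI) = 91.54/EI.
The prop prevents deflection at E: R_E = δ_0/δ_{EE} = 6550/91.54 = 71.55 kN.

R_E = 71.55 kN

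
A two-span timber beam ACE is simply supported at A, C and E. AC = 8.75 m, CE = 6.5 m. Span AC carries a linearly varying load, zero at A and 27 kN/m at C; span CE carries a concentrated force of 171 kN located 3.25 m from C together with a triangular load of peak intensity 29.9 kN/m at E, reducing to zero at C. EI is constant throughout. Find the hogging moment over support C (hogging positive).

M_C = 199.3 kN·m

Insert a hinge at C; M_C is the redundant, and each span becomes simply supported.
End slopes at the hinge C, treating each span as simply supported:
  span AC: triangular load, peak 27: w₀L³/(45EI) = 402/EI
  span CE: point load 171 at a = 3.25: Pab(L + b)/(6LEI) = 451.5/EI
  span CE: triangular load, peak 29.9: 7w₀L³/(360EI) = 159.7/EI
  relative rotation θ_0 = (402 + 611.2)/EI = 1013/EI
A unit hogging moment at C produces rotation L₁/(3EI) + L₂/(3EI) = 5.083/EI.
Slope continuity at C: θ_0 = M_C·5.083/EI, so M_C = 1013/5.083 = 199.3 kN·m (hogging).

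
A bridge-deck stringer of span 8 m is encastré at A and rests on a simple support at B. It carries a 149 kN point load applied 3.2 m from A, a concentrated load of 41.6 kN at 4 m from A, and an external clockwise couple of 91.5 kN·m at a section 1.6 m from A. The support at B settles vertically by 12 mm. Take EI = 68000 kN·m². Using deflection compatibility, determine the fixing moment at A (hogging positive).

Take the reaction at B as the redundant and release it; the primary structure is a cantilever fixed at A.
Deflection at B on the released cantilever, summing each load's contribution:
  point load 149 at a = 3.2: Pa²(3L − a)/(6EI) = 5289/EI
  point load 41.6 at a = 4: Pa²(3L − a)/(6EI) = 2219/EI
  clockwise couple 91.5 at a = 1.6: M₀a(2L − a)/(2EI) = 1054/EI
  δ_0 = 8562/EI
Flexibility coefficient — unit upward force at B: δ_{BB} = L³/(3EI) = 170.7/EI.
With EI = 68000 kN·m²: δ_0 = 0.12591 m and δ_{BB} = 0.00251 m/kN.
Compatibility — the beam at B must follow the support down by 0.012 m: δ_0 − R_B·δ_{BB} = 0.012, so R_B = (0.12591 − 0.012)/0.00251 = 45.39 kN.
Moment equilibrium about A: M_A = Σ(load moments about A) − R_B·L = 734.7 − 45.39×8 = 371.6 kN·m.

M_A = 371.6 kN·m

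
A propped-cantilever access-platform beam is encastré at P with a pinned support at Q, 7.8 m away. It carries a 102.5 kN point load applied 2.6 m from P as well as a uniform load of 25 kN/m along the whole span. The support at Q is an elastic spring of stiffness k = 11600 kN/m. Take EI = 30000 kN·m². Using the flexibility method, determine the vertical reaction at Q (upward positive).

R_Q = 86.89 kN

Choose R_Q as the redundant. The primary structure is the cantilever fixed at P.
Primary-structure tip deflection at Q by superposition:
  point load 102.5 at a = 2.6: Pa²(3L − a)/(6EI) = 2402/EI
  UDL 25: wL⁴/(8EI) = 11567/EI
  δ_0 = 13969/EI
Flexibility coefficient — unit upward force at Q: δ_{QQ} = L³/(3EI) = 158.2/EI.
With EI = 30000 kN·m²: δ_0 = 0.46564 m and δ_{QQ} = 0.005273 m/kN.
Compatibility — the spring shortens by R_Q/k under the reaction it provides: δ_0 − R_Q·δ_{QQ} = R_Q/k. With 1/k = 0.000086 m/kN, R_Q = δ_0 / (δ_{QQ} + 1/k) = 0.46564 / (0.005273 + 0.000086) = 86.89 kN.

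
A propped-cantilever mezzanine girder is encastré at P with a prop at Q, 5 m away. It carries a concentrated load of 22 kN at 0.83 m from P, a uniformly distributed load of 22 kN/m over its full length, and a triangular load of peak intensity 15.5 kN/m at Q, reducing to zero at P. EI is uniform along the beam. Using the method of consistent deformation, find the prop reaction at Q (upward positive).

Take the reaction at Q as the redundant and release it; the primary structure is a cantilever fixed at P.
Downward deflection at the released point Q due to the loads:
  point load 22 at a = 0.83: Pa²(3L − a)/(6EI) = 35.79/EI
  UDL 22: wL⁴/(8EI) = 1719/EI
  triangular load, peak 15.5 at the free end: 11w₀L⁴/(120EI) = 888/EI
  δ_0 = 2643/EI
Tip deflection under a unit load at Q: L³/(3EI) = 41.67/EI.
Compatibility at Q: δ_0 − R_Q·δ_{QQ} = 0, so R_Q = 2643/41.67 = 63.42 kN.

R_Q = 63.42 kN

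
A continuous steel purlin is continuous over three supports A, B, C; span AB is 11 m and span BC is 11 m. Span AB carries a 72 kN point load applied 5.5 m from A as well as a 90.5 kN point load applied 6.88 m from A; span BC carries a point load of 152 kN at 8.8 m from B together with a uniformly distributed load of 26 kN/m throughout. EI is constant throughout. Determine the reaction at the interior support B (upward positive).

Take M_B as the redundant. Released structure: two simple spans AB and BC with a hinge at B.
Rotations at B on the released spans (each span's end-slope, ×1/EI):
  span AB: point load 72 at a = 5.5: Pab(L + a)/(6LEI) = 544.5/EI
  span AB: point load 90.5 at a = 6.88: Pab(L + a)/(6LEI) = 695/EI
  span BC: point load 152 at a = 8.8: Pab(L + b)/(6LEI) = 588.5/EI
  span BC: UDL 26: wL³/(24EI) = 1442/EI
  relative rotation θ_0 = (1239 + 2030)/EI = 3270/EI
A unit hogging moment at B produces rotation L₁/(3EI) + L₂/(3EI) = 7.333/EI.
Slope continuity at B: θ_0 = M_B·7.333/EI, so M_B = 3270/7.333 = 445.9 kN·m (hogging).
Span AB, ΣM about A with M_B applied at B: R_B^{AB}·11 = 1019 + 445.9, so R_B^{AB} = 133.1 kN and R_A = 162.5 − 133.1 = 29.36 kN.
Span BC, ΣM about C: R_B^{BC}·11 = 1907 + 445.9, so R_B^{BC} = 213.9 kN and R_C = 438 − 213.9 = 224.1 kN.
R_B = 133.1 + 213.9 = 347.1 kN.

R_B = 347.1 kN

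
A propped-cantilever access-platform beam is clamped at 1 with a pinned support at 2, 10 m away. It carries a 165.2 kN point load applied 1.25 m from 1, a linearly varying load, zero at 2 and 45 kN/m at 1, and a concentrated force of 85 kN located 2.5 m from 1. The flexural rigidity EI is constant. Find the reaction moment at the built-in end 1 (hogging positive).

Choose R_2 as the redundant. The primary structure is the cantilever fixed at 1.
Free-end deflection of the primary structure under the applied loading (downward +):
  point load 165.2 at a = 1.25: Pa²(3L − a)/(6EI) = 1237/EI
  triangular load, peak 45 at the fixed end: w₀L⁴/(30EI) = 15000/EI
  point load 85 at a = 2.5: Pa²(3L − a)/(6EI) = 2435/EI
  δ_0 = 18672/EI
Tip deflection under a unit load at 2: L³/(3EI) = 333.3/EI.
Compatibility at 2: δ_0 − R_2·δ_{22} = 0, so R_2 = 18672/333.3 = 56.02 kN.
Moment equilibrium about 1: M_1 = Σ(load moments about 1) − R_2·L = 1169 − 56.02×10 = 608.8 kN·m.

M_1 = 608.8 kN·m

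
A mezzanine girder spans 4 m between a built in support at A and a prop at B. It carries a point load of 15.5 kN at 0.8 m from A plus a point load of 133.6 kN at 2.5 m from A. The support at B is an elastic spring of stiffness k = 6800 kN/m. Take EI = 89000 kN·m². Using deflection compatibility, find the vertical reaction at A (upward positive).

R_A = 110.2 kN

Release the roller at B. Primary structure: cantilever fixed at A.
Primary-structure tip deflection at B by superposition:
  point load 15.5 at a = 0.8: Pa²(3L − a)/(6EI) = 18.52/EI
  point load 133.6 at a = 2.5: Pa²(3L − a)/(6EI) = 1322/EI
  δ_0 = 1341/EI
Flexibility coefficient — unit upward force at B: δ_{BB} = L³/(3EI) = 21.33/EI.
With EI = 89000 kN·m²: δ_0 = 0.015063 m and δ_{BB} = 0.00024 m/kN.
Compatibility — the spring shortens by R_B/k under the reaction it provides: δ_0 − R_B·δ_{BB} = R_B/k. With 1/k = 0.000147 m/kN, R_B = δ_0 / (δ_{BB} + 1/k) = 0.015063 / (0.00024 + 0.000147) = 38.95 kN.
Vertical equilibrium: R_A = ΣP − R_B = 149.1 − 38.95 = 110.2 kN.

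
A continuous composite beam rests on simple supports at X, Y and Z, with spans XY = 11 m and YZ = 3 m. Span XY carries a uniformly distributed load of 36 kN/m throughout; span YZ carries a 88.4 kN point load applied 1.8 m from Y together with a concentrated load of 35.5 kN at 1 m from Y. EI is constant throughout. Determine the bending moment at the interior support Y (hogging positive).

M_Y = 441.6 kN·m

Release continuity at Y by inserting a hinge; the redundant is the internal moment M_Y. The primary structure is two simply-supported spans XY and YZ.
Rotations at Y on the released spans (each span's end-slope, ×1/EI):
  span XY: UDL 36: wL³/(24EI) = 1996/EI
  span YZ: point load 88.4 at a = 1.8: Pab(L + b)/(6LEI) = 44.55/EI
  span YZ: point load 35.5 at a = 1: Pab(L + b)/(6LEI) = 19.72/EI
  relative rotation θ_0 = (1996 + 64.28)/EI = 2061/EI
A unit hogging moment at Y produces rotation L₁/(3EI) + L₂/(3EI) = 4.667/EI.
Compatibility: M_Y·(L₁+L₂)/(3EI) = θ_0, giving M_Y = 441.6 kN·m (hogging).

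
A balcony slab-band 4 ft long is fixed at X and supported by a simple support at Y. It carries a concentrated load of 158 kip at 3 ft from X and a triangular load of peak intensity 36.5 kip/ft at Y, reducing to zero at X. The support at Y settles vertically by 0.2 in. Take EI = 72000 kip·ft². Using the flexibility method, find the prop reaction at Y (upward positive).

R_Y = 83.88 kip

Take the reaction at Y as the redundant and release it; the primary structure is a cantilever fixed at X.
Deflection at Y on the released cantilever, summing each load's contribution:
  point load 158 at a = 3: Pa²(3L − a)/(6EI) = 2133/EI
  triangular load, peak 36.5 at the free end: 11w₀L⁴/(120EI) = 856.5/EI
  δ_0 = 2990/EI
Tip deflection under a unit load at Y: L³/(3EI) = 21.33/EI.
With EI = 72000 kip·ft²: δ_0 = 0.041521 ft and δ_{YY} = 0.000296 ft/kip.
Compatibility — the beam at Y must follow the support down by 0.01667 ft: δ_0 − R_Y·δ_{YY} = 0.01667, so R_Y = (0.041521 − 0.01667)/0.000296 = 83.88 kip.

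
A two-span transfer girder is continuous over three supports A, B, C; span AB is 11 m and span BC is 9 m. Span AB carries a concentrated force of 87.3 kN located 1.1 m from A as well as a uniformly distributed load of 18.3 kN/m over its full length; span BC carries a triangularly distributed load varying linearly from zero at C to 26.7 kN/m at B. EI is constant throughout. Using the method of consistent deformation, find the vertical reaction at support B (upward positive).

R_B = 238.6 kN

Release continuity at B by inserting a hinge; the redundant is the internal moment M_B. The primary structure is two simply-supported spans AB and BC.
End slopes at the hinge B, treating each span as simply supported:
  span AB: point load 87.3 at a = 1.1: Pab(L + a)/(6LEI) = 174.3/EI
  span AB: UDL 18.3: wL³/(24EI) = 1015/EI
  span BC: triangular load, peak 26.7: w₀L³/(45EI) = 432.5/EI
  relative rotation θ_0 = (1189 + 432.5)/EI = 1622/EI
A unit hogging moment at B produces rotation L₁/(3EI) + L₂/(3EI) = 6.667/EI.
Slope continuity at B: θ_0 = M_B·6.667/EI, so M_B = 1622/6.667 = 243.3 kN·m (hogging).
Span AB, ΣM about A with M_B applied at B: R_B^{AB}·11 = 1203 + 243.3, so R_B^{AB} = 131.5 kN and R_A = 288.6 − 131.5 = 157.1 kN.
Span BC, ΣM about C: R_B^{BC}·9 = 720.9 + 243.3, so R_B^{BC} = 107.1 kN and R_C = 120.2 − 107.1 = 13.02 kN.
R_B = 131.5 + 107.1 = 238.6 kN.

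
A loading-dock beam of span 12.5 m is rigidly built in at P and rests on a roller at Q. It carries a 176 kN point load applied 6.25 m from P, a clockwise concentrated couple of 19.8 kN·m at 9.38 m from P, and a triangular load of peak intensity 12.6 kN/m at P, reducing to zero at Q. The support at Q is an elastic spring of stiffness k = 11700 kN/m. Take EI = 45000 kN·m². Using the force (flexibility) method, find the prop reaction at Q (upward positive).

R_Q = 72.55 kN

Remove the prop at Q; the released (primary) structure is a cantilever built in at P.
Downward deflection at the released point Q due to the loads:
  point load 176 at a = 6.25: Pa²(3L − a)/(6EI) = 35807/EI
  clockwise couple 19.8 at a = 9.38: M₀a(2L − a)/(2EI) = 1451/EI
  triangular load, peak 12.6 at the fixed end: w₀L⁴/(30EI) = 10254/EI
  δ_0 = 47512/EI
Flexibility coefficient — unit upward force at Q: δ_{QQ} = L³/(3EI) = 651/EI.
With EI = 45000 kN·m²: δ_0 = 1.0558 m and δ_{QQ} = 0.014468 m/kN.
Compatibility — the spring shortens by R_Q/k under the reaction it provides: δ_0 − R_Q·δ_{QQ} = R_Q/k. With 1/k = 0.000085 m/kN, R_Q = δ_0 / (δ_{QQ} + 1/k) = 1.0558 / (0.014468 + 0.000085) = 72.55 kN.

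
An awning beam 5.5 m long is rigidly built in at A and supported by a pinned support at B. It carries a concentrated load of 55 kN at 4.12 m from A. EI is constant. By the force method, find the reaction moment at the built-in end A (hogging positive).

M_A = 35.56 kN·m

Take the reaction at B as the redundant and release it; the primary structure is a cantilever fixed at A.
Free-end deflection of the primary structure under the applied loading (downward +):
  point load 55 at a = 4.12: Pa²(3L − a)/(6EI) = 1926/EI
Flexibility coefficient — unit upward force at B: δ_{BB} = L³/(3EI) = 55.46/EI.
The prop prevents deflection at B: R_B = δ_0/δ_{BB} = 1926/55.46 = 34.73 kN.
Moment equilibrium about A: M_A = Σ(load moments about A) − R_B·L = 226.6 − 34.73×5.5 = 35.56 kN·m.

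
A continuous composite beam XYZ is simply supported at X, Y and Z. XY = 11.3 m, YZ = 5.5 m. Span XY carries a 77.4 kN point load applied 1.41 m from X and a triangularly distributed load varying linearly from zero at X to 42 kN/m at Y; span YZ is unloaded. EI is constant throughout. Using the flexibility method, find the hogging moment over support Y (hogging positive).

Take M_Y as the redundant. Released structure: two simple spans XY and YZ with a hinge at Y.
End slopes at the hinge Y, treating each span as simply supported:
  span XY: point load 77.4 at a = 1.41: Pab(L + a)/(6LEI) = 202.3/EI
  span XY: triangular load, peak 42: w₀L³/(45EI) = 1347/EI
  relative rotation θ_0 = (1549 + 0)/EI = 1549/EI
A unit hogging moment at Y produces rotation L₁/(3EI) + L₂/(3EI) = 5.6/EI.
Slope continuity at Y: θ_0 = M_Y·5.6/EI, so M_Y = 1549/5.6 = 276.6 kN·m (hogging).

M_Y = 276.6 kN·m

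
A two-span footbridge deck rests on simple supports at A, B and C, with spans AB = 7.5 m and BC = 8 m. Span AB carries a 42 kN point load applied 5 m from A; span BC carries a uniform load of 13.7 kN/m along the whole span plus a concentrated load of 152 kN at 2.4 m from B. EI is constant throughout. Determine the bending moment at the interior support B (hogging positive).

M_B = 196.8 kN·m

Insert a hinge at B; M_B is the redundant, and each span becomes simply supported.
Discontinuity in slope at B on the released structure — sum the simple-span end rotations:
  span AB: point load 42 at a = 5: Pab(L + a)/(6LEI) = 145.8/EI
  span BC: UDL 13.7: wL³/(24EI) = 292.3/EI
  span BC: point load 152 at a = 2.4: Pab(L + b)/(6LEI) = 578.8/EI
  relative rotation θ_0 = (145.8 + 871.1)/EI = 1017/EI
A unit hogging moment at B produces rotation L₁/(3EI) + L₂/(3EI) = 5.167/EI.
Compatibility: M_B·(L₁+L₂)/(3EI) = θ_0, giving M_B = 196.8 kN·m (hogging).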